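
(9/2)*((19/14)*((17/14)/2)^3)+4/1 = 3298747/614656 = 5.37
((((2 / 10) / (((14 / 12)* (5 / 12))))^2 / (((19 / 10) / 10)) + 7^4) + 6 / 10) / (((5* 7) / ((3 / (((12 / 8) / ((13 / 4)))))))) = 363466844 / 814625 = 446.18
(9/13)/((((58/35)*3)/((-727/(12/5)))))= -127225/3016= -42.18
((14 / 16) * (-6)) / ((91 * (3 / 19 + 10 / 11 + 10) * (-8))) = 209 / 320736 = 0.00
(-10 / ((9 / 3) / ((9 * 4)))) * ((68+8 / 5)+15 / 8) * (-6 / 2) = 25731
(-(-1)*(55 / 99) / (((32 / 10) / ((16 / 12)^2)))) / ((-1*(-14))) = 25 / 1134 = 0.02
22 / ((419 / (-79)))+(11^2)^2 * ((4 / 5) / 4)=6125889 / 2095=2924.05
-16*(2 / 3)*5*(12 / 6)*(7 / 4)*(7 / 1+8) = -2800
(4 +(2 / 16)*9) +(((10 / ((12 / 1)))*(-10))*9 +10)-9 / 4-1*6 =-545 / 8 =-68.12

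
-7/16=-0.44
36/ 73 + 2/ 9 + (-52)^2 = 1776998/ 657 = 2704.72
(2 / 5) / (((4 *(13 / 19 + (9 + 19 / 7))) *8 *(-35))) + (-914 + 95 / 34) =-601031419 / 659600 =-911.21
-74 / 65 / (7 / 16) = -1184 / 455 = -2.60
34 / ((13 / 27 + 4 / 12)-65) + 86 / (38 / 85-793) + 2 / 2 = 42235875 / 116747011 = 0.36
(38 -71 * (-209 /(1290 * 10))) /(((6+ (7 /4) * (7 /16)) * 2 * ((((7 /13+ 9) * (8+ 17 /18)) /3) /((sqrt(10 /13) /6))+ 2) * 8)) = -177268689 /9275035672430+ 7561948947 * sqrt(130) /46375178362150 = 0.00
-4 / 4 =-1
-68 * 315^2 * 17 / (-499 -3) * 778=44619894900 / 251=177768505.58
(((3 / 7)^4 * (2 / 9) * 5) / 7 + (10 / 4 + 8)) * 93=32840811 / 33614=977.00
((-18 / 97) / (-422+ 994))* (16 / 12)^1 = -0.00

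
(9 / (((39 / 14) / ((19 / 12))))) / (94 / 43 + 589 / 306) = 875007 / 703183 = 1.24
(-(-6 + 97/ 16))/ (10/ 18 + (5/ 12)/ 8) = -18/ 175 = -0.10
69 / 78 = 23 / 26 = 0.88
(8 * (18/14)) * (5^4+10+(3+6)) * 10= 66240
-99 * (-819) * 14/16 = 70945.88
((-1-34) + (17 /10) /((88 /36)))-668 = -154507 /220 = -702.30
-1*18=-18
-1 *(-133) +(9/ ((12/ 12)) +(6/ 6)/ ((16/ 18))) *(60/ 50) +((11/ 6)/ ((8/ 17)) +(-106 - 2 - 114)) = -72.95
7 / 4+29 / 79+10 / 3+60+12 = 73423 / 948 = 77.45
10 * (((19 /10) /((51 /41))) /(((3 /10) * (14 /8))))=31160 /1071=29.09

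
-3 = -3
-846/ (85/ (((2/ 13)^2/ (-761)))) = 3384/ 10931765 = 0.00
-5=-5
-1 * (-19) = 19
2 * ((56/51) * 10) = 1120/51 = 21.96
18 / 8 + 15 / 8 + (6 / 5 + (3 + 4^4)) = 10573 / 40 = 264.32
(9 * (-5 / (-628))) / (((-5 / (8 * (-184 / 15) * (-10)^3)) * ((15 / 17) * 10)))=-25024 / 157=-159.39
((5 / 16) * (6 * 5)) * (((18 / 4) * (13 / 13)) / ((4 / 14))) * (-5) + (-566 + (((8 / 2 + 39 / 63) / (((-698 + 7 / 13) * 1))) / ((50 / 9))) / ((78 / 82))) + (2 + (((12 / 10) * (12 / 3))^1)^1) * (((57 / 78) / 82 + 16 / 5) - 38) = -8340125099389 / 5412636320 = -1540.86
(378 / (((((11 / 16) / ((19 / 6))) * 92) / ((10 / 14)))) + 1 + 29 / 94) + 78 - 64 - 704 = -16056981 / 23782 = -675.17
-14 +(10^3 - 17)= 969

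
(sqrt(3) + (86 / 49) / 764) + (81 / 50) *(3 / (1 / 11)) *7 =sqrt(3) + 87558662 / 233975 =375.95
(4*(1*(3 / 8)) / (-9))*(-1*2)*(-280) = -280 / 3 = -93.33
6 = 6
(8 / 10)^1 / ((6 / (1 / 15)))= 2 / 225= 0.01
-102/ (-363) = 34/ 121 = 0.28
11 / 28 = 0.39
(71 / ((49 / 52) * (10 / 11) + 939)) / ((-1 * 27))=-20306 / 7257573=-0.00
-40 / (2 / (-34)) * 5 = 3400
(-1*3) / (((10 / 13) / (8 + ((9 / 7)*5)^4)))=-160673487 / 24010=-6691.94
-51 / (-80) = 51 / 80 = 0.64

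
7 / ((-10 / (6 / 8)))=-21 / 40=-0.52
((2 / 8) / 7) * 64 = 16 / 7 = 2.29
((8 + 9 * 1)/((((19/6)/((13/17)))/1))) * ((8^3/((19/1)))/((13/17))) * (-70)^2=255897600/361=708857.62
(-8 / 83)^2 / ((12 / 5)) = 80 / 20667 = 0.00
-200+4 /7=-1396 /7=-199.43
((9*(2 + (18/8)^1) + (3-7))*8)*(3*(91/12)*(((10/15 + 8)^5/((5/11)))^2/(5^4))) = 106475775981393634816/922640625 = 115403303405.80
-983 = -983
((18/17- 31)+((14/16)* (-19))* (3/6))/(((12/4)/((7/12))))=-72835/9792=-7.44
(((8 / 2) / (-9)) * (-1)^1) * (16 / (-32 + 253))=64 / 1989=0.03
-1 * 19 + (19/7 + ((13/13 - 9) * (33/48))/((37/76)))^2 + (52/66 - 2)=118334030/2213673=53.46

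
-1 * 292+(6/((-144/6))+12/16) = -291.50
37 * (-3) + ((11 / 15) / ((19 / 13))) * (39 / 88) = -84191 / 760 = -110.78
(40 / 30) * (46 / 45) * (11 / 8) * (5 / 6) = 253 / 162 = 1.56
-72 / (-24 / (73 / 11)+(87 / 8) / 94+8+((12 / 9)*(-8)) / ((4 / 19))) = 11857536 / 7603219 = 1.56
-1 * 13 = -13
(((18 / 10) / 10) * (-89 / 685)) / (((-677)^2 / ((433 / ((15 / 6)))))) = -346833 / 39244420625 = -0.00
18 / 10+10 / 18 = 106 / 45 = 2.36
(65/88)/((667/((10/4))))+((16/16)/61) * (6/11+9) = 1140385/7160912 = 0.16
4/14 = 2/7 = 0.29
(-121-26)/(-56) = 21/8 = 2.62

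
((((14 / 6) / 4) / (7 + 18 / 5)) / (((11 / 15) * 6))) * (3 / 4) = 175 / 18656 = 0.01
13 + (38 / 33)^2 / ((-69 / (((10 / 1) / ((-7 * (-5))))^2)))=47859041 / 3681909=13.00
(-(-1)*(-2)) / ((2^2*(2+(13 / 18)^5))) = -944784 / 4150429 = -0.23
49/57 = 0.86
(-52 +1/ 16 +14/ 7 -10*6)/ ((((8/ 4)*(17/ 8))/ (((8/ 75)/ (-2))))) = 1759/ 1275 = 1.38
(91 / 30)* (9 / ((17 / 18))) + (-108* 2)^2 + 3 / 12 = 15872953 / 340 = 46685.16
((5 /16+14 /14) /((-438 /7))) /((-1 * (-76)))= -49 /177536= -0.00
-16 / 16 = -1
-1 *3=-3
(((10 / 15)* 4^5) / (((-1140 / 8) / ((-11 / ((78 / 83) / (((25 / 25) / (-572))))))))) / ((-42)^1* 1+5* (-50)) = 10624 / 31644405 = 0.00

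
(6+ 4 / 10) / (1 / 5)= 32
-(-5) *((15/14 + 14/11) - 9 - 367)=-287715/154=-1868.28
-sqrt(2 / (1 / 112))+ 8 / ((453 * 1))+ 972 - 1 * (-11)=445307 / 453 - 4 * sqrt(14)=968.05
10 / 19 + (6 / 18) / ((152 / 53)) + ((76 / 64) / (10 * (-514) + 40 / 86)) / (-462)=6647979841 / 10346336000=0.64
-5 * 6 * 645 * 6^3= -4179600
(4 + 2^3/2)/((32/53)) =13.25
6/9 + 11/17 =67/51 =1.31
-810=-810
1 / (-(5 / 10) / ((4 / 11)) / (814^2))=-481888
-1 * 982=-982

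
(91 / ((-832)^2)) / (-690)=-7 / 36741120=-0.00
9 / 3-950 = -947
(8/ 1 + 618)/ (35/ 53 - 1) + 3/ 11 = -182452/ 99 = -1842.95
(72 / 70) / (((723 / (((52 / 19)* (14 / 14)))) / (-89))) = -55536 / 160265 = -0.35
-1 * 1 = -1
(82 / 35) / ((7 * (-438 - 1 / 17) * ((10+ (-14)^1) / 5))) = 697 / 729806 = 0.00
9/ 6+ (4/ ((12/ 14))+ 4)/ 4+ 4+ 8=47/ 3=15.67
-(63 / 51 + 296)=-5053 / 17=-297.24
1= 1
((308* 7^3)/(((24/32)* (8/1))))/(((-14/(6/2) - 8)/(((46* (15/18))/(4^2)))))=-3037265/912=-3330.33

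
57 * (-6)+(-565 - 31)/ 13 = -5042/ 13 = -387.85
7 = 7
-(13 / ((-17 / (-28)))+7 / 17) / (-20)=371 / 340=1.09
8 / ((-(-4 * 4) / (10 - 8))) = 1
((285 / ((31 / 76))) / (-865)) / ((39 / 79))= -114076 / 69719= -1.64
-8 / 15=-0.53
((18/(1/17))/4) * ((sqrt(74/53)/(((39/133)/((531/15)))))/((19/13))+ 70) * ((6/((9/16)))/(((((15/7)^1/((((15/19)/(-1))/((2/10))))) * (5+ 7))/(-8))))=1332800/19+ 1572704 * sqrt(3922)/1007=167954.68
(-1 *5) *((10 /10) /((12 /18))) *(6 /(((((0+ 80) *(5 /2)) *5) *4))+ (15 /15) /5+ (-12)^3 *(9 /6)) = 15550791 /800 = 19438.49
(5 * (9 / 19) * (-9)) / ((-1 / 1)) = 405 / 19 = 21.32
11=11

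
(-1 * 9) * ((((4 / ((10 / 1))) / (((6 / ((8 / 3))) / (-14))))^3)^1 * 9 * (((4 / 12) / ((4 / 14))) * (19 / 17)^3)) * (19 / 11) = 640820676608 / 182395125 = 3513.37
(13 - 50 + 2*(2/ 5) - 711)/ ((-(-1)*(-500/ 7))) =10.46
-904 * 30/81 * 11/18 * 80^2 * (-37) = 11773696000/243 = 48451423.87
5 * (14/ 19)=70/ 19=3.68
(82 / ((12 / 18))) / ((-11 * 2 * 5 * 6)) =-41 / 220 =-0.19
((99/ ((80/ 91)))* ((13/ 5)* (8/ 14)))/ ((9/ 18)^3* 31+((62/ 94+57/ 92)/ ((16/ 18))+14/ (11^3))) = 21397997192/ 680979725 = 31.42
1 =1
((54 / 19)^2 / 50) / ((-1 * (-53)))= 1458 / 478325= 0.00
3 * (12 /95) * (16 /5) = 576 /475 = 1.21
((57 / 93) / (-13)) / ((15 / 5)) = -0.02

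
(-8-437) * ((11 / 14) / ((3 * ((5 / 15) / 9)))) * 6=-132165 / 7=-18880.71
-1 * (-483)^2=-233289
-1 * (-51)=51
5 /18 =0.28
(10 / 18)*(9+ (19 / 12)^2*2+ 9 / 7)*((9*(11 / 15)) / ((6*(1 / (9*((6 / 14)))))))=84821 / 2352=36.06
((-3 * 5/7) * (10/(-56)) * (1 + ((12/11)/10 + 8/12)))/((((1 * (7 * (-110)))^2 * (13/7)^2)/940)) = 13771/44088044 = 0.00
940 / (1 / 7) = 6580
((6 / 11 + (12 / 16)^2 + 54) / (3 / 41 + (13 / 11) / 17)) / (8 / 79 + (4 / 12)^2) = 4806504333 / 2643104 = 1818.51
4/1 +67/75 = 367/75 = 4.89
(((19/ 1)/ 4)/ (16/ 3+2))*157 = 8949/ 88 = 101.69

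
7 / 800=0.01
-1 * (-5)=5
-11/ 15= -0.73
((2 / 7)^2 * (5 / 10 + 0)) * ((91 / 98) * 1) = 13 / 343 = 0.04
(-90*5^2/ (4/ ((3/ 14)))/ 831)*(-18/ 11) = 10125/ 42658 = 0.24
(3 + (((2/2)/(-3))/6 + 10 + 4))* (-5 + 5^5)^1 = 158600/3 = 52866.67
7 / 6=1.17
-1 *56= -56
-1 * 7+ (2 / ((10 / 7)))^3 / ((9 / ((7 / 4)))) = -29099 / 4500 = -6.47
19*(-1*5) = -95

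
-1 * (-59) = 59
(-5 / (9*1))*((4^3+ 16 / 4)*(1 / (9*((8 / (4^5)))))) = -537.28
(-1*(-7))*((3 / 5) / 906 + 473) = 4999617 / 1510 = 3311.00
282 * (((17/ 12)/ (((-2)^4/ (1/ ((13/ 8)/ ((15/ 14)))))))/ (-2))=-11985/ 1456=-8.23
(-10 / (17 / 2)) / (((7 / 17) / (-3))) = 60 / 7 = 8.57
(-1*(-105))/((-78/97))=-130.58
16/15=1.07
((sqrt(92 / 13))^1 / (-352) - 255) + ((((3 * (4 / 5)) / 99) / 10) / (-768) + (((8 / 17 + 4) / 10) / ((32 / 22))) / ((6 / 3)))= -1372500377 / 5385600 - sqrt(299) / 2288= -254.85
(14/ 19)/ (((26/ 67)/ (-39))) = -1407/ 19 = -74.05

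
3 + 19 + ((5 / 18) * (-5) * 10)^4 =244284967 / 6561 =37232.89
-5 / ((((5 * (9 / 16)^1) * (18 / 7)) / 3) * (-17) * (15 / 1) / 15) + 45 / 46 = 23231 / 21114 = 1.10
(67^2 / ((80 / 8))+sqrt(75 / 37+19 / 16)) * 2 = sqrt(70411) / 74+4489 / 5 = 901.39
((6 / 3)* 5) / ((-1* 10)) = -1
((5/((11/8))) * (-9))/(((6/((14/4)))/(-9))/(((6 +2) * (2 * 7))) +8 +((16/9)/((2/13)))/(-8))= -635040/127171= -4.99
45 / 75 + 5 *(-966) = -24147 / 5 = -4829.40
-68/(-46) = 34/23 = 1.48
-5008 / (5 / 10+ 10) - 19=-495.95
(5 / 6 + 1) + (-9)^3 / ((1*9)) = -475 / 6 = -79.17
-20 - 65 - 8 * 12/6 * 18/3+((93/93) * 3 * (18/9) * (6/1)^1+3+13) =-129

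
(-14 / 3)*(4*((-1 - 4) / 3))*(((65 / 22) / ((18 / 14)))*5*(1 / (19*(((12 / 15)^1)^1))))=398125 / 16929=23.52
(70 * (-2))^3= -2744000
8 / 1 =8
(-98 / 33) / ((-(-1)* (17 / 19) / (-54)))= 33516 / 187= 179.23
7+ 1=8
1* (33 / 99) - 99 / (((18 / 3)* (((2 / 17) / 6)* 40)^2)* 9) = -25411 / 9600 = -2.65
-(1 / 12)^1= -0.08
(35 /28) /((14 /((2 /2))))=5 /56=0.09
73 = 73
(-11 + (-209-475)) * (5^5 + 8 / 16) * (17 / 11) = -73855565 / 22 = -3357071.14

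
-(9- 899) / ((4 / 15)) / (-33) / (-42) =2225 / 924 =2.41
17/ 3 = 5.67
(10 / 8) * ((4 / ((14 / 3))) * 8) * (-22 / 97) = -1320 / 679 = -1.94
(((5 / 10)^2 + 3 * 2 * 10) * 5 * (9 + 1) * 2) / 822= 6025 / 822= 7.33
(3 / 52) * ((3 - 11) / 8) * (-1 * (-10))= -15 / 26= -0.58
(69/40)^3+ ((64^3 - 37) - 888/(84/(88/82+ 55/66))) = 2063188054607/7872000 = 262091.98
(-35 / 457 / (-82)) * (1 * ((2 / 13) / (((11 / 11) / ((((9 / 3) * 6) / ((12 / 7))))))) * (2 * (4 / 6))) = 490 / 243581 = 0.00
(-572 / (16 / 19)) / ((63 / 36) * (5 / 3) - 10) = 8151 / 85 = 95.89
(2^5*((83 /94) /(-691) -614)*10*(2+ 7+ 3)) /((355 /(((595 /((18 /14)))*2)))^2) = -70844337617589760 /4420347039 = -16026872.32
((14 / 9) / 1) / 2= 7 / 9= 0.78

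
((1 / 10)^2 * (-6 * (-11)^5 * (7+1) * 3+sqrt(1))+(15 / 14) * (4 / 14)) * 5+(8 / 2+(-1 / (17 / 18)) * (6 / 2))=3863685921 / 3332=1159569.60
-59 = -59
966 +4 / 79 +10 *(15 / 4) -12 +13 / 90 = 991.70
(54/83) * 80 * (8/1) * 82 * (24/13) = 68014080/1079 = 63034.37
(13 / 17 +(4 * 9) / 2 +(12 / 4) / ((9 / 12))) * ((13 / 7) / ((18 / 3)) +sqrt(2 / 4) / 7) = 387 * sqrt(2) / 238 +1677 / 238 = 9.35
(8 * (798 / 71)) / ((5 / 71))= 6384 / 5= 1276.80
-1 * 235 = -235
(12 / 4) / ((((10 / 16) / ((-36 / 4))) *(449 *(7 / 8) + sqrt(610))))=-1810368 / 16399015 + 4608 *sqrt(610) / 16399015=-0.10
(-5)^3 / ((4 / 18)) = -1125 / 2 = -562.50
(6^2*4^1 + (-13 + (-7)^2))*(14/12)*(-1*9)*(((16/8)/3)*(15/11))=-18900/11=-1718.18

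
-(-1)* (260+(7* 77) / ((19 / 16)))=13564 / 19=713.89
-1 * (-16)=16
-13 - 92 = -105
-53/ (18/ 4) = -106/ 9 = -11.78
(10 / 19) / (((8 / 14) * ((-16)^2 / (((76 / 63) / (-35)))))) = -0.00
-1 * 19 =-19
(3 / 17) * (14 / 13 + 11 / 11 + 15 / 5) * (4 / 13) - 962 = -2763034 / 2873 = -961.72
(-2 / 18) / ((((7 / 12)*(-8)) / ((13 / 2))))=13 / 84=0.15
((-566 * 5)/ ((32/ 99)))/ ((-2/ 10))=700425/ 16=43776.56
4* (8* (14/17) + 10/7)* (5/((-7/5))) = -95400/833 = -114.53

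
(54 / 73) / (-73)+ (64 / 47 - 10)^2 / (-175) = -128469442 / 294294025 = -0.44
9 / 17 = 0.53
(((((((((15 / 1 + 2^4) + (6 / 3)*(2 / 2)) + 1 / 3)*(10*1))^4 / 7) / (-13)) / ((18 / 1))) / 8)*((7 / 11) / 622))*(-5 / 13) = 156250000000 / 421470621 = 370.73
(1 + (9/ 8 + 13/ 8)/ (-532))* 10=10585/ 1064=9.95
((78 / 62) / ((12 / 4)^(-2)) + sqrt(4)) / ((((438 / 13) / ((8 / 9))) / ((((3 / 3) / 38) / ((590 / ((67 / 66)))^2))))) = 408499 / 14918041333800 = 0.00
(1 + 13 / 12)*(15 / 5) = 25 / 4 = 6.25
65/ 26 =5/ 2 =2.50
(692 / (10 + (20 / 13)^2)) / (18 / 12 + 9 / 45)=116948 / 3553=32.92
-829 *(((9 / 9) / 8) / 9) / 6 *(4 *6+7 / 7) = -20725 / 432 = -47.97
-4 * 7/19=-28/19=-1.47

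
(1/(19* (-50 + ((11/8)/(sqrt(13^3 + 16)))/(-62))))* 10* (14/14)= -272216704000/25860586877701 + 54560* sqrt(2213)/25860586877701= -0.01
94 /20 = 47 /10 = 4.70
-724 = -724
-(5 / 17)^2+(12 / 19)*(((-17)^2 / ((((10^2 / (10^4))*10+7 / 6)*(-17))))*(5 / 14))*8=-17749975 / 730303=-24.30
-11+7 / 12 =-10.42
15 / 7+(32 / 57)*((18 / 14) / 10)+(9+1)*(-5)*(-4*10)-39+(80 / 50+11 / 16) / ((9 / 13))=62771293 / 31920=1966.52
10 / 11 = 0.91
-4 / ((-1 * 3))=4 / 3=1.33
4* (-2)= -8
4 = 4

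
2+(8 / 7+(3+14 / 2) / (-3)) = -4 / 21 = -0.19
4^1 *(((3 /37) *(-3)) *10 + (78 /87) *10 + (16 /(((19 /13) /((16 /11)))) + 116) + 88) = 203137848 /224257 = 905.83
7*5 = 35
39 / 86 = 0.45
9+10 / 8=41 / 4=10.25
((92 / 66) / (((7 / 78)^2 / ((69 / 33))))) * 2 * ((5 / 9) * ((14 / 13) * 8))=8802560 / 2541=3464.21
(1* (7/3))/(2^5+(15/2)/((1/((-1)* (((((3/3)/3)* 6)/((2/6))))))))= -7/39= -0.18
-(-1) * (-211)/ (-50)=211/ 50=4.22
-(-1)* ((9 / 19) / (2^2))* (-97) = -11.49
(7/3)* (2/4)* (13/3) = 91/18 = 5.06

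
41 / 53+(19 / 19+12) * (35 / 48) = 26083 / 2544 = 10.25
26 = 26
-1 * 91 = -91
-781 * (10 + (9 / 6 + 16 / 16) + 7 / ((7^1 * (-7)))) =-135113 / 14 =-9650.93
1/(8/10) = 1.25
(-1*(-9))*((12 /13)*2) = 216 /13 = 16.62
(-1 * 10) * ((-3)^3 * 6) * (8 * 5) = 64800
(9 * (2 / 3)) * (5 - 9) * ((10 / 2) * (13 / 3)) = -520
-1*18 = -18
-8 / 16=-1 / 2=-0.50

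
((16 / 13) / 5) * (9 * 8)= 1152 / 65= 17.72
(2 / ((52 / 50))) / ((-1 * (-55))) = 5 / 143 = 0.03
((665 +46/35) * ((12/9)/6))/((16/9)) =23321/280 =83.29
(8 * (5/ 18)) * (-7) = -140/ 9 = -15.56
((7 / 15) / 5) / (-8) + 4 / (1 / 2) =4793 / 600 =7.99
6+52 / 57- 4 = 2.91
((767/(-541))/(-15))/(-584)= -767/4739160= -0.00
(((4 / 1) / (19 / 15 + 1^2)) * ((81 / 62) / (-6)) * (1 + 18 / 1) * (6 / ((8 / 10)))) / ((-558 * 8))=12825 / 1045568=0.01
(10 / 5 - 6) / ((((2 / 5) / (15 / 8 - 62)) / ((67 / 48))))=161135 / 192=839.24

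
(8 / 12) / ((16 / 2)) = 1 / 12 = 0.08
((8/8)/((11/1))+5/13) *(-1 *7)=-476/143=-3.33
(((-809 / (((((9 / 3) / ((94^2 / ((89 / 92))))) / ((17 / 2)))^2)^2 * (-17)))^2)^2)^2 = 19177656264133304661335419282138057327804592517290706969449138426025033331161486106305870701523930166366140783268386430104015347218123463989720318090469422551964576835206020734308227764387401882514915282991533455842110412948898840576 / 445000361379448440259195109097471927204722071803714995489133238025083283711361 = 43095821775705620847475370000000000000000000000000000000000000000000000000000000000000000000000000000000000000000000000000000000000000000000000000000000000.00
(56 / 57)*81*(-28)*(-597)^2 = -15088931424 / 19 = -794154285.47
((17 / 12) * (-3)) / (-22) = 17 / 88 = 0.19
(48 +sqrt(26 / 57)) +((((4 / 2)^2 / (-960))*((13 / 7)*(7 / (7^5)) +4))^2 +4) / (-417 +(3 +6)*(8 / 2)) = sqrt(1482) / 57 +297491176755089519 / 6199088824454400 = 48.66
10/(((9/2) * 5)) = 4/9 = 0.44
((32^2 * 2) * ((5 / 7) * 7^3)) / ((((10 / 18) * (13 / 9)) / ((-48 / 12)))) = -2501080.62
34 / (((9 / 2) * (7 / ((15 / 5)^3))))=204 / 7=29.14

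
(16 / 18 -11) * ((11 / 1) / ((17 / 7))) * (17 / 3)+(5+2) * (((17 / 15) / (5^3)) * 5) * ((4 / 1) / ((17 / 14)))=-258.47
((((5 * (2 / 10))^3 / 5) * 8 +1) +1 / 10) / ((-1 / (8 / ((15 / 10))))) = -72 / 5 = -14.40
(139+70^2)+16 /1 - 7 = 5048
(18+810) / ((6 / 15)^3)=25875 / 2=12937.50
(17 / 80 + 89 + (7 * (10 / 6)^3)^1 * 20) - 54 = 1476059 / 2160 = 683.36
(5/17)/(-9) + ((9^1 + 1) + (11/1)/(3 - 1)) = 4733/306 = 15.47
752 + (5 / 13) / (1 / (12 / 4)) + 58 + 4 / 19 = 200407 / 247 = 811.36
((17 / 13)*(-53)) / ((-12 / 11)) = 9911 / 156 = 63.53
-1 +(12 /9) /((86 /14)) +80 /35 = 1357 /903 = 1.50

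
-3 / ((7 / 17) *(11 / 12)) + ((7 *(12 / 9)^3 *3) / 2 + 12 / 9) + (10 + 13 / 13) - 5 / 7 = 19792 / 693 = 28.56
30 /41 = 0.73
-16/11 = -1.45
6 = 6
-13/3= -4.33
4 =4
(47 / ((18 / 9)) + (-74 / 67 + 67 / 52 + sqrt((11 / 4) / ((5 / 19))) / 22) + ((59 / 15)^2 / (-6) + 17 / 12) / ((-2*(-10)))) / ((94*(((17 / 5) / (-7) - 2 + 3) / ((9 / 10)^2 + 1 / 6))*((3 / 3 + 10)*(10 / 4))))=2051*sqrt(1045) / 614196000 + 2279112574823 / 131309521200000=0.02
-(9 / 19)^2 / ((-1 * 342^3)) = 1 / 178279128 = 0.00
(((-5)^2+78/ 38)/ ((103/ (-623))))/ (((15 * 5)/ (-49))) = 15690878/ 146775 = 106.90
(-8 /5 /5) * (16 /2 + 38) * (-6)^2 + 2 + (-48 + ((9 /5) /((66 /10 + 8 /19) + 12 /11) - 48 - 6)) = -133448771 /211925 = -629.70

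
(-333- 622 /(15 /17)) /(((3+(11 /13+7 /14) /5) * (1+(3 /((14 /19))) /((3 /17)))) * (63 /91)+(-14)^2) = -73672508 /17779155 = -4.14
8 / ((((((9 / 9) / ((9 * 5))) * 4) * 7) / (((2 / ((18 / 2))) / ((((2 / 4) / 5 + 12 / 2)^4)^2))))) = 2000000000 / 1341951190980967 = 0.00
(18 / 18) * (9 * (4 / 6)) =6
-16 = -16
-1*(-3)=3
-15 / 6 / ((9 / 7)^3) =-1.18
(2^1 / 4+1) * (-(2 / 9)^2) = -2 / 27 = -0.07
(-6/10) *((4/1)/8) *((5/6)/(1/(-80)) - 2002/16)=4603/80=57.54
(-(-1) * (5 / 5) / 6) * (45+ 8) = 53 / 6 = 8.83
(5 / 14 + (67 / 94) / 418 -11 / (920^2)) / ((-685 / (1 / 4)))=-20883952029 / 159466110496000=-0.00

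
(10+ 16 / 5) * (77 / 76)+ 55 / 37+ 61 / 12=841217 / 42180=19.94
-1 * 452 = -452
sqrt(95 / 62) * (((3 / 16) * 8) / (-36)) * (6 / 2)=-sqrt(5890) / 496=-0.15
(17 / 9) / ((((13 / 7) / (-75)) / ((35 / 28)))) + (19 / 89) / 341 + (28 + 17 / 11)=-311557111 / 4734444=-65.81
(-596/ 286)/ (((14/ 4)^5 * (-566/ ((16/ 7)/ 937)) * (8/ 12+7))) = 228864/ 102607271697931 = 0.00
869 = 869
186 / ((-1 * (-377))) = 186 / 377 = 0.49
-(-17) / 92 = 17 / 92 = 0.18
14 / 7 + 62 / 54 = 85 / 27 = 3.15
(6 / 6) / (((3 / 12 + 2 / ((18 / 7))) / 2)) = 72 / 37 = 1.95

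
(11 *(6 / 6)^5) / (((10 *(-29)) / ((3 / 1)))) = -33 / 290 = -0.11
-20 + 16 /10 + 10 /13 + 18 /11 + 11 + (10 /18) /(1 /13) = 14336 /6435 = 2.23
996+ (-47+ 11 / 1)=960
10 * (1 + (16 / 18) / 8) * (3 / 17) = 100 / 51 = 1.96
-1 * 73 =-73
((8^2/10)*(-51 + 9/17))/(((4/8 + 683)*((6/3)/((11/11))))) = -27456/116195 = -0.24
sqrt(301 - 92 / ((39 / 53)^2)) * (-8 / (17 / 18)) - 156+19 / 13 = -2009 / 13 - 48 * sqrt(199393) / 221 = -251.52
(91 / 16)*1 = 91 / 16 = 5.69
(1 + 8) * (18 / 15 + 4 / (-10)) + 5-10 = 11 / 5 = 2.20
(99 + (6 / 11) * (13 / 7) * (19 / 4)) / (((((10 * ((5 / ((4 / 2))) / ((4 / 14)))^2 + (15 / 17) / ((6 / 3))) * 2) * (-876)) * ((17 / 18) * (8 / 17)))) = -11169 / 64177960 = -0.00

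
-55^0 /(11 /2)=-2 /11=-0.18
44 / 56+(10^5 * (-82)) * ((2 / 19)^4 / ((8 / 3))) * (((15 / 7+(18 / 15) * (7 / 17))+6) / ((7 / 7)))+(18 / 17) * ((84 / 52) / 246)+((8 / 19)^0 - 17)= -54156635834631 / 16531740134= -3275.92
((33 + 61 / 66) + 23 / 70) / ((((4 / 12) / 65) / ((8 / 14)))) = 2057224 / 539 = 3816.74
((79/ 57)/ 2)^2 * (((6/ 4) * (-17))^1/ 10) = -106097/ 86640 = -1.22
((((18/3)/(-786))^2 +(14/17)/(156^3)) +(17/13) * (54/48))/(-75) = -162944859887/8306662609440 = -0.02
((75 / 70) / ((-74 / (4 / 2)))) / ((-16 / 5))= 75 / 8288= 0.01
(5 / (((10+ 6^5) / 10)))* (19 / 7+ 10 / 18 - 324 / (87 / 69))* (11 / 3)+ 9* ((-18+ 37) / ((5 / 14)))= 50444738752 / 106687665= 472.83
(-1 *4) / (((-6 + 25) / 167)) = -668 / 19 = -35.16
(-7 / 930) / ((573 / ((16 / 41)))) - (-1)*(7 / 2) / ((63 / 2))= 134861 / 1213805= 0.11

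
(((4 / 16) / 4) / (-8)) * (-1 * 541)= 541 / 128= 4.23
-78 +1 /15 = -1169 /15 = -77.93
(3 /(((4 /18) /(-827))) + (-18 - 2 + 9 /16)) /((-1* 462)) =178943 /7392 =24.21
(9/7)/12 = 3/28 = 0.11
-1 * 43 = -43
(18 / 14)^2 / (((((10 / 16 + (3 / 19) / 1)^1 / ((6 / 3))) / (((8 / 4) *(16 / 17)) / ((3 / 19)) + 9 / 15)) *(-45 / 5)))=-2912016 / 495635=-5.88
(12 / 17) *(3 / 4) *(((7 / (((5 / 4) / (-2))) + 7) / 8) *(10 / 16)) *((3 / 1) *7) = -3969 / 1088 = -3.65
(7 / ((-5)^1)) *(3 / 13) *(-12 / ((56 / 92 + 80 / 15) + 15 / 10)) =0.52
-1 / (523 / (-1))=1 / 523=0.00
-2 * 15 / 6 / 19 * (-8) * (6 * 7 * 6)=10080 / 19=530.53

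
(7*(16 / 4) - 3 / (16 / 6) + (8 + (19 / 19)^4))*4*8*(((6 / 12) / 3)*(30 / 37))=5740 / 37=155.14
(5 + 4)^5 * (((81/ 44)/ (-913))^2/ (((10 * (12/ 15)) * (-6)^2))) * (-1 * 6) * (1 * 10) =-645700815/ 12910316672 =-0.05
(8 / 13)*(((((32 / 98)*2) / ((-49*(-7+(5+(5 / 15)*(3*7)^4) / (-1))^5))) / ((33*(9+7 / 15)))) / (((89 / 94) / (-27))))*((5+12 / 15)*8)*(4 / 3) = -11165696 / 276258458635209419095426316503887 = -0.00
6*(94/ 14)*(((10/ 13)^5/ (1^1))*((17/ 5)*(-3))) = -287640000/ 2599051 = -110.67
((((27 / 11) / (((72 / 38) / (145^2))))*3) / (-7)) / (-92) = 3595275 / 28336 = 126.88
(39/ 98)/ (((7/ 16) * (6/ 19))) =988/ 343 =2.88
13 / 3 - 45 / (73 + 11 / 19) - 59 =-77279 / 1398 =-55.28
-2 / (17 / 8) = -16 / 17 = -0.94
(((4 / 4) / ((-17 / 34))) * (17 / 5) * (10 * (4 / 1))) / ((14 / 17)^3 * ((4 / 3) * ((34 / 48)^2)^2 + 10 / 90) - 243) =41565394944 / 37095659369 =1.12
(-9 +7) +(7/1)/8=-9/8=-1.12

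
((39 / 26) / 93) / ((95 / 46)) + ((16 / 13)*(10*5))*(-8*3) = -1476.92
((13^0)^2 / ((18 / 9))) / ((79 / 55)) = 55 / 158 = 0.35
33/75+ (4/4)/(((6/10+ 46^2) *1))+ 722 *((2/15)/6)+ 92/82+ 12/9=1849097302/97628175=18.94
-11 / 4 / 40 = -11 / 160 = -0.07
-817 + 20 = -797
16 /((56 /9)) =18 /7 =2.57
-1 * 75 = -75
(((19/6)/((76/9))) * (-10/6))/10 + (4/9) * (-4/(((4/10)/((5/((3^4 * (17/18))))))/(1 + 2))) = -6859/7344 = -0.93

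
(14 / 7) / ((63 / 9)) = 0.29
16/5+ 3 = 31/5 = 6.20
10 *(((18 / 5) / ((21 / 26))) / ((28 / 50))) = 79.59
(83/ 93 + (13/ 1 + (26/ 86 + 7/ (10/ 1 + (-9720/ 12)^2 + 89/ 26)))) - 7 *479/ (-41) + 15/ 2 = 578834235310217/ 5593936438182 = 103.48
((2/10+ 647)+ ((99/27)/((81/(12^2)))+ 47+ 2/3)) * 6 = 189374/45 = 4208.31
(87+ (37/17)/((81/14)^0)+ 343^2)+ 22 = 2001923/17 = 117760.18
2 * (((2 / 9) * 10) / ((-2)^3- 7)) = -8 / 27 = -0.30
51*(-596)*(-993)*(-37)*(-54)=60306089544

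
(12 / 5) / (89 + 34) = 4 / 205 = 0.02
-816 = -816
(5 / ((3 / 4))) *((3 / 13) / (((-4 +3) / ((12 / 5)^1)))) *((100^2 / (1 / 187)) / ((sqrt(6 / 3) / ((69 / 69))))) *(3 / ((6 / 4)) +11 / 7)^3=-222407997.45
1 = 1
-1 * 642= -642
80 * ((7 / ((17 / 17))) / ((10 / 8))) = 448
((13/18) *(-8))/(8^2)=-13/144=-0.09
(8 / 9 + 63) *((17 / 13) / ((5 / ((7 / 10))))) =2737 / 234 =11.70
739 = 739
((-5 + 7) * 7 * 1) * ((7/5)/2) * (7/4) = 343/20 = 17.15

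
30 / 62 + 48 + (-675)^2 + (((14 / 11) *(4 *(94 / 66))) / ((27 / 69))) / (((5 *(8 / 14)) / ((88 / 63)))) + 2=188796941332 / 414315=455684.54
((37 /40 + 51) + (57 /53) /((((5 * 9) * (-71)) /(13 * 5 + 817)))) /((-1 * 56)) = -7771063 /8429120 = -0.92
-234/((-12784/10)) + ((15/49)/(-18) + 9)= 4306313/469812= 9.17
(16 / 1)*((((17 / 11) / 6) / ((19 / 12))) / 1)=544 / 209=2.60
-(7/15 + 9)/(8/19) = -1349/60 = -22.48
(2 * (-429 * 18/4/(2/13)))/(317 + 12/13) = -652509/8266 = -78.94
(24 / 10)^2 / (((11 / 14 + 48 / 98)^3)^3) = 120059677746741583872 / 186264514923095703125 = 0.64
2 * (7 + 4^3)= 142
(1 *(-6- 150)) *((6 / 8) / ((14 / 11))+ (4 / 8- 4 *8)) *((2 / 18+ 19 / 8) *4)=1342679 / 28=47952.82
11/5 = 2.20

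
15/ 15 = 1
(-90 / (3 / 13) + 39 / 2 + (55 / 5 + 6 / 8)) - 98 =-456.75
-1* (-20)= 20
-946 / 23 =-41.13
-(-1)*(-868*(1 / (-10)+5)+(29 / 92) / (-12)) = -23477809 / 5520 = -4253.23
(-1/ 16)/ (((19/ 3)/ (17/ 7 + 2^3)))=-0.10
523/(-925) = -523/925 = -0.57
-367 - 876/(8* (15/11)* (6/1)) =-380.38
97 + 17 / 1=114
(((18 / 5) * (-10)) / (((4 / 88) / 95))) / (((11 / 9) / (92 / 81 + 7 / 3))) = -213560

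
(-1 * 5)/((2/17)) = -85/2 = -42.50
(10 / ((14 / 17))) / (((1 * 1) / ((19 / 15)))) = 323 / 21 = 15.38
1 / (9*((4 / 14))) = 7 / 18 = 0.39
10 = 10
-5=-5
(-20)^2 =400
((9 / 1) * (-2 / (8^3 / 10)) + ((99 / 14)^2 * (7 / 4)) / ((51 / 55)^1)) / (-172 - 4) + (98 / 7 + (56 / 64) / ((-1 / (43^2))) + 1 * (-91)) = -1695.41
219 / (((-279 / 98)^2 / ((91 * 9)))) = 63799372 / 2883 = 22129.51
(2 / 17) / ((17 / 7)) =0.05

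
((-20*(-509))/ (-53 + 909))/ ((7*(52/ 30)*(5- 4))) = 38175/ 38948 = 0.98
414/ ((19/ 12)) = 4968/ 19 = 261.47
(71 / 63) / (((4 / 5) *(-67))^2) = 1775 / 4524912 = 0.00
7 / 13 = 0.54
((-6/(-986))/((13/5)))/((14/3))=45/89726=0.00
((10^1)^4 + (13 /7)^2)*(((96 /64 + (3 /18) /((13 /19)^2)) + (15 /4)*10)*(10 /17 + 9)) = 455495915447 /120666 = 3774848.88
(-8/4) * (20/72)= -5/9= -0.56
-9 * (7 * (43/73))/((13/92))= -262.62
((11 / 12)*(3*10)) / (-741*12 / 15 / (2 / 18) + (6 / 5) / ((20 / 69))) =-1375 / 266553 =-0.01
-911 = -911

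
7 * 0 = 0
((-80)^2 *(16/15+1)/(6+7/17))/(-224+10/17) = -5733760/620973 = -9.23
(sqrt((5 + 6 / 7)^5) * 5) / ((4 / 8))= 16810 * sqrt(287) / 343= 830.26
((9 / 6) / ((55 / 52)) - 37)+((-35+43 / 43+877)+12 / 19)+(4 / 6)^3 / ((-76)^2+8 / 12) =2634058960 / 3259773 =808.05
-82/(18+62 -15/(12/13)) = -328/255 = -1.29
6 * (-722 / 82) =-2166 / 41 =-52.83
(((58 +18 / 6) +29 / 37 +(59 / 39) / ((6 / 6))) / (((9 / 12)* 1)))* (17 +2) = 6941612 / 4329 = 1603.51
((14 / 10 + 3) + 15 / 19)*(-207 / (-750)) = 34017 / 23750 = 1.43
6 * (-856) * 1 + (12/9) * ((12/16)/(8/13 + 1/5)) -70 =-275853/53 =-5204.77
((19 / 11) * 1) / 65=19 / 715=0.03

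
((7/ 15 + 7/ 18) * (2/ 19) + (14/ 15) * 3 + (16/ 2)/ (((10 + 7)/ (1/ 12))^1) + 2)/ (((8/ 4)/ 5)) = 71647/ 5814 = 12.32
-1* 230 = -230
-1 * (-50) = 50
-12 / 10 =-6 / 5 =-1.20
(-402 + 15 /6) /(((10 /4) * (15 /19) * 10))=-15181 /750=-20.24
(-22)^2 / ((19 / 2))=968 / 19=50.95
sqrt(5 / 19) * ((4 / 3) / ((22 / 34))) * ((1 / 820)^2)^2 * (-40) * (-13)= 221 * sqrt(95) / 1771752147000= 0.00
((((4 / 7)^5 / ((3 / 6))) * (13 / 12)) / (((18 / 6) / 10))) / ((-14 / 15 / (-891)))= 49420800 / 117649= 420.07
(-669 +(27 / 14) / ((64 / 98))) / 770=-42627 / 49280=-0.86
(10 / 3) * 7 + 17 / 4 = 331 / 12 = 27.58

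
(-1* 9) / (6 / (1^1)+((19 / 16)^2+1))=-1.07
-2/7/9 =-2/63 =-0.03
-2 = -2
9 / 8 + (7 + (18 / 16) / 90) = 8.14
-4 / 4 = -1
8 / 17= 0.47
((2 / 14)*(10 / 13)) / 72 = 5 / 3276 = 0.00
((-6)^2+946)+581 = 1563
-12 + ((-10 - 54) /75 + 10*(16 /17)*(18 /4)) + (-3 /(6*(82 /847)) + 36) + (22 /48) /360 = 1816748527 /30110400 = 60.34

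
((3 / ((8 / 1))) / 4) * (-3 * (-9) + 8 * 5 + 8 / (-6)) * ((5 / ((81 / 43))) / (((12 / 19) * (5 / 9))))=160949 / 3456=46.57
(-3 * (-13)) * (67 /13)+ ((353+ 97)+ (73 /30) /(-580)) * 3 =8995727 /5800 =1550.99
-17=-17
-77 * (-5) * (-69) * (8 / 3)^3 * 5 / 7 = -3238400 / 9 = -359822.22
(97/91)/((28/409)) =39673/2548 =15.57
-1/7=-0.14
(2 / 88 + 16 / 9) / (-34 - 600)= -713 / 251064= -0.00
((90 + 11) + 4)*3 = 315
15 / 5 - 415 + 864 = 452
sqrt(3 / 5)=sqrt(15) / 5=0.77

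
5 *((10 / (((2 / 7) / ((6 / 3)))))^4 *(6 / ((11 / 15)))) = 982227272.73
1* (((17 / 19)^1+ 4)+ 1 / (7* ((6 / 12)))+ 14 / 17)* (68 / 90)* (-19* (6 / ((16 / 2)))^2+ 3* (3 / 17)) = -833505 / 18088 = -46.08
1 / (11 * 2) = 1 / 22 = 0.05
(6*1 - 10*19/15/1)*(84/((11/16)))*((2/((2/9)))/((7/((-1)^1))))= 11520/11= 1047.27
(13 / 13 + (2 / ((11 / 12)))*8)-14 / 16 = 17.58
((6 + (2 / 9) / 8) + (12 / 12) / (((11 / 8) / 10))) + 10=9227 / 396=23.30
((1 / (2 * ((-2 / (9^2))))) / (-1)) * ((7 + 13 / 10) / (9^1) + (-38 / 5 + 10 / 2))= -1359 / 40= -33.98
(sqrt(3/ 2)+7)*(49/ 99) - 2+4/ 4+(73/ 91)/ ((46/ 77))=49*sqrt(6)/ 198+225409/ 59202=4.41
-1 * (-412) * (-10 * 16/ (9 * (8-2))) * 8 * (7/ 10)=-184576/ 27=-6836.15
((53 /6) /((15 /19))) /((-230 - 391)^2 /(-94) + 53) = -47329 /17129655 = -0.00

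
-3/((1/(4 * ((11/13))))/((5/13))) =-660/169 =-3.91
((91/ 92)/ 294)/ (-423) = -13/ 1634472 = -0.00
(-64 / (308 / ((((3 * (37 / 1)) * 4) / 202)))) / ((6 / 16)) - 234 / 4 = -928853 / 15554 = -59.72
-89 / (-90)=89 / 90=0.99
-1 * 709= -709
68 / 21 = 3.24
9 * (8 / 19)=72 / 19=3.79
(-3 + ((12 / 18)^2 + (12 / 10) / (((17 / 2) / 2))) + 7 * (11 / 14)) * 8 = 19748 / 765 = 25.81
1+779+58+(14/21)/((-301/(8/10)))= 3783562/4515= 838.00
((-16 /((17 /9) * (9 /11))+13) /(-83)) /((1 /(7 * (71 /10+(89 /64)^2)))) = -11655819 /5779456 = -2.02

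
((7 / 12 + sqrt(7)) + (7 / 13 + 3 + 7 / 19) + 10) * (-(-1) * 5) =5 * sqrt(7) + 214745 / 2964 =85.68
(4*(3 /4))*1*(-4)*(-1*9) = 108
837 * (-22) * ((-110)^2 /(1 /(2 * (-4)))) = 1782475200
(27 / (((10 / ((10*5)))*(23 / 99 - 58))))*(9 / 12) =-1.75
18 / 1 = 18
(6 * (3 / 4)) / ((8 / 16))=9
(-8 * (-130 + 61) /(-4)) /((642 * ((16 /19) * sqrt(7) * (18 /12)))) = -0.06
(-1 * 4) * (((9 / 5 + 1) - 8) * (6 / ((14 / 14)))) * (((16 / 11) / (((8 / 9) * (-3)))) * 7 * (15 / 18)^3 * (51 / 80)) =-175.80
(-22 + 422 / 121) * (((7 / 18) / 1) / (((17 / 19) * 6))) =-1.34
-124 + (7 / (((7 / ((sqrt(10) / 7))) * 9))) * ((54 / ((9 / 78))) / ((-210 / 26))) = -124 - 676 * sqrt(10) / 735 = -126.91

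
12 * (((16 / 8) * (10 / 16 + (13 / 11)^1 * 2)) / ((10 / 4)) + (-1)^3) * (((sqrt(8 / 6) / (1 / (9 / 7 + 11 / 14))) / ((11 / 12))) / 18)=5916 * sqrt(3) / 4235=2.42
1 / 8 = 0.12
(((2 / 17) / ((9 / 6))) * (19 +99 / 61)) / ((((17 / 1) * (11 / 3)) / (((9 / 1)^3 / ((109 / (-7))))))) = -1.21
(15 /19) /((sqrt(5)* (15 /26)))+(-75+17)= -58+26* sqrt(5) /95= -57.39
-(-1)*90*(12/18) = 60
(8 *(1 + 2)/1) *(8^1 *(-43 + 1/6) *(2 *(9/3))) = -49344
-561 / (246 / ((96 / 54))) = -1496 / 369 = -4.05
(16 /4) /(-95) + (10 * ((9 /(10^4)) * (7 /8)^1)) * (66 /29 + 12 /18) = -1304 /68875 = -0.02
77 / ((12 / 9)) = 231 / 4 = 57.75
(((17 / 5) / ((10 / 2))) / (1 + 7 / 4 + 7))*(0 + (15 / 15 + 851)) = 59.42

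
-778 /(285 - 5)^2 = -0.01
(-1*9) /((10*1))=-9 /10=-0.90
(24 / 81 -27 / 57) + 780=400049 / 513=779.82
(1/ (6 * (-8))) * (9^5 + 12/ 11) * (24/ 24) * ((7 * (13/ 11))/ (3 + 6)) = -1130.80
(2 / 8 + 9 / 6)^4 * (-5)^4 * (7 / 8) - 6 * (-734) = 19523767 / 2048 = 9533.09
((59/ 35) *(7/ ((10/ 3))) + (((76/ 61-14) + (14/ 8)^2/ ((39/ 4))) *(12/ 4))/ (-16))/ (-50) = -7451027/ 63440000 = -0.12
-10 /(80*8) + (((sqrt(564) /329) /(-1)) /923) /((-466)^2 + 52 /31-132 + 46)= -1 /64-31*sqrt(141) /1021721328537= -0.02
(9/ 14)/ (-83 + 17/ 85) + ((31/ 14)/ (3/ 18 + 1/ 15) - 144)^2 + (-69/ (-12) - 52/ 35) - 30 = 9977278309/ 552230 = 18067.25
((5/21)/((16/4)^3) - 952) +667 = -383035/1344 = -285.00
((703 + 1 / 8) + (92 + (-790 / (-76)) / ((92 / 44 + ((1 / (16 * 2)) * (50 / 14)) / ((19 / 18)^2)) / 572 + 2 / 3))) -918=-219777434039 / 2046878984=-107.37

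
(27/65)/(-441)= -3/3185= -0.00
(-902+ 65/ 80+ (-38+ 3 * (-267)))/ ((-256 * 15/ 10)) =9281/ 2048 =4.53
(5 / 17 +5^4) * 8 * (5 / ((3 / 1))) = 425200 / 51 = 8337.25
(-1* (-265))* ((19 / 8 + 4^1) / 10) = 2703 / 16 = 168.94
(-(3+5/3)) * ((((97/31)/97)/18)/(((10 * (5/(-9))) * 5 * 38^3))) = 7/1275774000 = 0.00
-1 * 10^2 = -100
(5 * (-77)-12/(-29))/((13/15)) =-167295/377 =-443.75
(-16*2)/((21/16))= -512/21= -24.38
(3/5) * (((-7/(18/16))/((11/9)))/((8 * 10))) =-21/550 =-0.04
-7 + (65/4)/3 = -19/12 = -1.58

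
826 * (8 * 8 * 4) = 211456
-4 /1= -4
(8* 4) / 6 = 16 / 3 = 5.33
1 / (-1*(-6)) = 1 / 6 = 0.17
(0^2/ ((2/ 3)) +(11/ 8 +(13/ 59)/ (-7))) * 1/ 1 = 4439/ 3304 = 1.34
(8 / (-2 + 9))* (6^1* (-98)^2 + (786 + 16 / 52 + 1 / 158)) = 68557020 / 1027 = 66754.64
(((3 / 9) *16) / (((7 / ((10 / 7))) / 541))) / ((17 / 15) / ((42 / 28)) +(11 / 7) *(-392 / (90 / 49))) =-649200 / 368921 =-1.76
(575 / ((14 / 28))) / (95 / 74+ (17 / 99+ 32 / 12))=366300 / 1313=278.98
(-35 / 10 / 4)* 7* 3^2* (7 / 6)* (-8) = 1029 / 2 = 514.50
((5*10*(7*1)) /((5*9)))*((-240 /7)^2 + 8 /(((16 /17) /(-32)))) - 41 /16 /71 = 502927337 /71568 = 7027.27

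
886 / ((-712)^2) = 0.00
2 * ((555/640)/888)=1/512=0.00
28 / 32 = 7 / 8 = 0.88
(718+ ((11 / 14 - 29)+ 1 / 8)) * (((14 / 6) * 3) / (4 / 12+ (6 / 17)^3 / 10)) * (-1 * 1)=-2847206325 / 199112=-14299.52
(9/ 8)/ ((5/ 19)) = 171/ 40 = 4.28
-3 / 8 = -0.38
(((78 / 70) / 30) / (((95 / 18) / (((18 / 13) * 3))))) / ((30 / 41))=3321 / 83125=0.04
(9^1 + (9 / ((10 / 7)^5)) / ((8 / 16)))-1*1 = 551263 / 50000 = 11.03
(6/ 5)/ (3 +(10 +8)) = 2/ 35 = 0.06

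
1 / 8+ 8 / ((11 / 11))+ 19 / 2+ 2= 157 / 8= 19.62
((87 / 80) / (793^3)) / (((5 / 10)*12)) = 0.00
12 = 12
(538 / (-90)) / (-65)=269 / 2925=0.09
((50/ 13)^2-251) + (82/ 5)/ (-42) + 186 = -897854/ 17745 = -50.60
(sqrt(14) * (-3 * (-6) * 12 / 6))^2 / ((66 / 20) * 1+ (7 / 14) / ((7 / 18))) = 423360 / 107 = 3956.64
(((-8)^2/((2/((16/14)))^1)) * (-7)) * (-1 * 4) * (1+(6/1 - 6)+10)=11264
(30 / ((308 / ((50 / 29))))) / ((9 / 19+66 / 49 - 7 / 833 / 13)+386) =3674125 / 8484799004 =0.00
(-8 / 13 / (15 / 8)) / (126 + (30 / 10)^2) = -64 / 26325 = -0.00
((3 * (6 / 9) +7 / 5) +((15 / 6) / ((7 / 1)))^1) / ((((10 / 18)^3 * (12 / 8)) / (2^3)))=511272 / 4375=116.86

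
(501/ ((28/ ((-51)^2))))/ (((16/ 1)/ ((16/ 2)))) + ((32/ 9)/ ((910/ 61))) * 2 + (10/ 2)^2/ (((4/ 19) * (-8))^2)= 13945022729/ 599040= 23278.95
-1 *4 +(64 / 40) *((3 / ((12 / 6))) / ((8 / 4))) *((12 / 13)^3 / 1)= -33572 / 10985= -3.06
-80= -80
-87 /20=-4.35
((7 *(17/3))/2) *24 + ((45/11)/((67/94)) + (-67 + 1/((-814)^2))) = 18411916535/44393932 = 414.74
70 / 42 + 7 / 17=106 / 51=2.08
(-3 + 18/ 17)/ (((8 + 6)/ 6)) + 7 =6.17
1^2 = 1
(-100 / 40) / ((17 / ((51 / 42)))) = -5 / 28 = -0.18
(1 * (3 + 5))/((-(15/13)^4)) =-228488/50625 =-4.51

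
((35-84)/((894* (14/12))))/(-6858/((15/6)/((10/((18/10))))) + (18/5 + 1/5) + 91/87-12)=3045/988244288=0.00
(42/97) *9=378/97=3.90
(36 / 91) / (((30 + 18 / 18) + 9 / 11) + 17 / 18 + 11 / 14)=3564 / 302237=0.01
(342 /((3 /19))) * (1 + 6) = 15162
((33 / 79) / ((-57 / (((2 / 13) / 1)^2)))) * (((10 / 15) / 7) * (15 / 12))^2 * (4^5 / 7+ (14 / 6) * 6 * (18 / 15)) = -313940 / 783076203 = -0.00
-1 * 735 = -735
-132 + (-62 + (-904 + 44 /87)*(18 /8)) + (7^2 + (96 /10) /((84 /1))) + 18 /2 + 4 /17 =-37417683 /17255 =-2168.51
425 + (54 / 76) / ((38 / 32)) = 153641 / 361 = 425.60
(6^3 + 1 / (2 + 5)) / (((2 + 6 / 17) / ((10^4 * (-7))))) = -6430250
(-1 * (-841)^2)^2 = 500246412961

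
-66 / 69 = -22 / 23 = -0.96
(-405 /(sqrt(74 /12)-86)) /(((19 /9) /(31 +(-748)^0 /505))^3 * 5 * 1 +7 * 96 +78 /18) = 165182557754880 * sqrt(222) /12230856296434881367 +85234199801518080 /12230856296434881367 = 0.01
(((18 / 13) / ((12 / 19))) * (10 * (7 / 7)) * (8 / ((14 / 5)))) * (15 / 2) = 42750 / 91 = 469.78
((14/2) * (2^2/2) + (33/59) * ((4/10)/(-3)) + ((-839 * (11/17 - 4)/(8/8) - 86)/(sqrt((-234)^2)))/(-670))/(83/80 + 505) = 8748169268/318298275711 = 0.03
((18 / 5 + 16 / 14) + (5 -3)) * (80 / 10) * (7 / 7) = 1888 / 35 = 53.94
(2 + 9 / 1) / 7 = 11 / 7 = 1.57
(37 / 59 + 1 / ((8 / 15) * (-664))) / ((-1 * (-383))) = 195659 / 120035264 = 0.00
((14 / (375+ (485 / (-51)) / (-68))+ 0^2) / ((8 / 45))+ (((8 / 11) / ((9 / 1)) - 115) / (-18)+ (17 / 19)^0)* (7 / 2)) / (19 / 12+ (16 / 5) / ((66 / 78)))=17258711075 / 3553807797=4.86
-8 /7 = -1.14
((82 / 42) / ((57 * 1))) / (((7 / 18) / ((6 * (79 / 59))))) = 38868 / 54929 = 0.71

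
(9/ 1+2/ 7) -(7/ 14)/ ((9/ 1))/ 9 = 9.28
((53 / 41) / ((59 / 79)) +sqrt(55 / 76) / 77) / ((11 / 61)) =61*sqrt(1045) / 32186 +255407 / 26609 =9.66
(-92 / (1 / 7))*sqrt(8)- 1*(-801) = 801- 1288*sqrt(2) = -1020.51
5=5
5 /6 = 0.83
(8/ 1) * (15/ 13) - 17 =-101/ 13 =-7.77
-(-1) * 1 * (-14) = -14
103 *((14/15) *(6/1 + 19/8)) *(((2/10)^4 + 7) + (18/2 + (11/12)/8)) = 46711468097/3600000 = 12975.41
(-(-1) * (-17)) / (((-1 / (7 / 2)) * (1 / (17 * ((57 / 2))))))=115311 / 4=28827.75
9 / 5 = 1.80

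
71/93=0.76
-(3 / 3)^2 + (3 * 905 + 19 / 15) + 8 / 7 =285223 / 105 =2716.41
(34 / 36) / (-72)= -0.01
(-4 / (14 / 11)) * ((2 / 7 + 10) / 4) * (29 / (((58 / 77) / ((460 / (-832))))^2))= -158422275 / 1254656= -126.27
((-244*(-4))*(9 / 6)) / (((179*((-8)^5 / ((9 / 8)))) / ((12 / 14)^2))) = -14823 / 71852032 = -0.00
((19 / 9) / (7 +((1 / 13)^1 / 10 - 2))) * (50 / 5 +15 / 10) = 28405 / 5859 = 4.85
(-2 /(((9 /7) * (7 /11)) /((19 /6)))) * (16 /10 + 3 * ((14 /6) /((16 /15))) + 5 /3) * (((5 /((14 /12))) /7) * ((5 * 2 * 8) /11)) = -64030 /189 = -338.78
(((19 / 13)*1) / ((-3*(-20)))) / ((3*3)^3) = 19 / 568620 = 0.00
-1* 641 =-641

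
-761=-761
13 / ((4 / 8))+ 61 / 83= 26.73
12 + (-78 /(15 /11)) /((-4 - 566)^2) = 9746857 /812250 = 12.00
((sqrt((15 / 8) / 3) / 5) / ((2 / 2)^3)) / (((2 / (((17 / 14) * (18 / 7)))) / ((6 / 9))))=51 * sqrt(10) / 980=0.16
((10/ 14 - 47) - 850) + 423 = -3313/ 7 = -473.29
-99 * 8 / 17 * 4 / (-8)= 396 / 17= 23.29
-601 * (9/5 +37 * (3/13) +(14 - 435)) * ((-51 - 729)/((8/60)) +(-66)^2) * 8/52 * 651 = -31205664873684/845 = -36929780915.60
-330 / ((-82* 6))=55 / 82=0.67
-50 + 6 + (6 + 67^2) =4451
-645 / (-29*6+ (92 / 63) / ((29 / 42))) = 56115 / 14954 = 3.75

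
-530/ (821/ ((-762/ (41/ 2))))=807720/ 33661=24.00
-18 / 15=-6 / 5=-1.20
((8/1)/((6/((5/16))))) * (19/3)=95/36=2.64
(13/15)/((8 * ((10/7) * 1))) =91/1200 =0.08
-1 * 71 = -71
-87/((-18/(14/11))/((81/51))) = 1827/187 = 9.77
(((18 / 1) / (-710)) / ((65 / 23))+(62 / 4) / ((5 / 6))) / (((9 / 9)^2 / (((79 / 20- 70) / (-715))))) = 141673287 / 82493125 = 1.72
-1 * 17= -17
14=14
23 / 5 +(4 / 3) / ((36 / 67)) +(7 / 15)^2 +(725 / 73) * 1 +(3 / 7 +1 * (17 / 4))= 30228313 / 1379700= 21.91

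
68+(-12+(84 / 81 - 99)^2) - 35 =7011334 / 729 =9617.74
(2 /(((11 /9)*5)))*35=126 /11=11.45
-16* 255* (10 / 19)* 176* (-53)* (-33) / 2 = -6279609600 / 19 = -330505768.42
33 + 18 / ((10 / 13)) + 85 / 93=26651 / 465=57.31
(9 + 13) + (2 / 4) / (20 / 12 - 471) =61949 / 2816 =22.00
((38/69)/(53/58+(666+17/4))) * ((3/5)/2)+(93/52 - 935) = -434477887667/465572900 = -933.21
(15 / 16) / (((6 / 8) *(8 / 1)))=5 / 32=0.16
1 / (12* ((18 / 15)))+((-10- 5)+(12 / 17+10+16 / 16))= -3947 / 1224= -3.22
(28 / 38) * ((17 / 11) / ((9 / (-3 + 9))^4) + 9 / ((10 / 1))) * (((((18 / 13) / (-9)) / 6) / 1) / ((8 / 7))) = -526211 / 26409240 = -0.02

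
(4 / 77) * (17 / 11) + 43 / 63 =5815 / 7623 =0.76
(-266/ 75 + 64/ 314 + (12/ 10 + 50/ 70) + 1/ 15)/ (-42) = 18709/ 576975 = 0.03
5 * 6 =30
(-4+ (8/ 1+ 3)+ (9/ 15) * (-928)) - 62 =-3059/ 5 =-611.80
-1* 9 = -9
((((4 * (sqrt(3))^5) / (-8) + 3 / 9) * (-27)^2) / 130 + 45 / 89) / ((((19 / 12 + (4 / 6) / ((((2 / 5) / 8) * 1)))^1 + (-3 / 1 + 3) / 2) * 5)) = 164862 / 5177575 - 19683 * sqrt(3) / 58175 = -0.55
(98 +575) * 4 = 2692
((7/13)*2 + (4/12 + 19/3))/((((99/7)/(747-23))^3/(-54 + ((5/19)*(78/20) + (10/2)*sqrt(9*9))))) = -1985217704762432/239663853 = -8283342.19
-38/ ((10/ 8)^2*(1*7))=-608/ 175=-3.47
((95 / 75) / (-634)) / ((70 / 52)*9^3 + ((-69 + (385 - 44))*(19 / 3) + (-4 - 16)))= -247 / 331824505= -0.00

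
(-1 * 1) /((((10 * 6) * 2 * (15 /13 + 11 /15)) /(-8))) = 13 /368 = 0.04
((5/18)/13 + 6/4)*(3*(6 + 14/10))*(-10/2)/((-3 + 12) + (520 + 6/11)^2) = -796906/1278738435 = -0.00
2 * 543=1086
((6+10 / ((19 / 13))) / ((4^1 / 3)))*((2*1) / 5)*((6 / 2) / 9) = 122 / 95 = 1.28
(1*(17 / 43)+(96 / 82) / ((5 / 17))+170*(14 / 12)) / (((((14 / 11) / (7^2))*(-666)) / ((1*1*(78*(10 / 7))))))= -766572092 / 587079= -1305.74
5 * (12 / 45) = 4 / 3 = 1.33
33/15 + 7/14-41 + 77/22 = -174/5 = -34.80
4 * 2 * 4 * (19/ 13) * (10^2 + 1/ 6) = 182704/ 39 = 4684.72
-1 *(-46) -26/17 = 756/17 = 44.47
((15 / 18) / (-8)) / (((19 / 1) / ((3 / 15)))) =-1 / 912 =-0.00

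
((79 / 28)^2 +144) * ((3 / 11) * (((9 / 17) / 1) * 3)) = 65.82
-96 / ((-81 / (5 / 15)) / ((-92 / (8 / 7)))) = -2576 / 81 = -31.80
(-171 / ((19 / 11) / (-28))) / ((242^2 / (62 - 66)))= -0.19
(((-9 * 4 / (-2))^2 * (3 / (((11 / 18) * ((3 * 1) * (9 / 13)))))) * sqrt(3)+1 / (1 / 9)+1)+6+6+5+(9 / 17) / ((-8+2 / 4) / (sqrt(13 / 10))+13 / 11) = -16335 * sqrt(130) / 2239427+60431067 / 2239427+8424 * sqrt(3) / 11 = 1353.34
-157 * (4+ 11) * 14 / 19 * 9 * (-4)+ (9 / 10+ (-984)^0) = 11869561 / 190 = 62471.37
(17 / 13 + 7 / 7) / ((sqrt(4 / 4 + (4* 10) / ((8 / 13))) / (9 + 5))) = 70* sqrt(66) / 143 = 3.98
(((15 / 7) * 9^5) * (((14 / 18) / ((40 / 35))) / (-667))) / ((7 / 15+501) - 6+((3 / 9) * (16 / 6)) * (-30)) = -3444525 / 12507584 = -0.28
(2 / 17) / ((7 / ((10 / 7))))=20 / 833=0.02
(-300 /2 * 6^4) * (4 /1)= -777600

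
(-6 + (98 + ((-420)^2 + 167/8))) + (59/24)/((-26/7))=110143621/624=176512.21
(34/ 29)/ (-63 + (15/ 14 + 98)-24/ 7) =476/ 13253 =0.04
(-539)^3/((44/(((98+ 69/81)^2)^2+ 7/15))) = -1805959124250339636193/5314410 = -339823070529059.60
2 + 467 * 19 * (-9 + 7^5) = 149048656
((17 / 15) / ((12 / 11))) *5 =187 / 36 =5.19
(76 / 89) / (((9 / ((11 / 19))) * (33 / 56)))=224 / 2403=0.09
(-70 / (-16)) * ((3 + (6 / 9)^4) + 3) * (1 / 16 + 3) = 430465 / 5184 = 83.04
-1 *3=-3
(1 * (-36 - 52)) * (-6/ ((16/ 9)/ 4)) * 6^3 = 256608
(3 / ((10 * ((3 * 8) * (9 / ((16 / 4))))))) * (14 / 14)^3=1 / 180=0.01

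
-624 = -624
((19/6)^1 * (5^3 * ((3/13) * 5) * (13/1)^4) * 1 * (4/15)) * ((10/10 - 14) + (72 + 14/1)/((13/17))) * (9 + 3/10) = 3217662825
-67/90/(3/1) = -67/270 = -0.25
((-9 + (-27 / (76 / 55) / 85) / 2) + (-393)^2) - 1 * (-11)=154450.89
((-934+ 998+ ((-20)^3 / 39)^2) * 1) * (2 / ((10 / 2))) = 128194688 / 7605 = 16856.63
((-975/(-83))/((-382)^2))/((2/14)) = 6825/12111692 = 0.00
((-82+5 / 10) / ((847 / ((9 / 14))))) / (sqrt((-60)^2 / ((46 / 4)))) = -489 * sqrt(46) / 948640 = -0.00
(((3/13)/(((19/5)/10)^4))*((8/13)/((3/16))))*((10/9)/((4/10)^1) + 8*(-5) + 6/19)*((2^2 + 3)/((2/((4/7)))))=-10097600000000/3766146579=-2681.15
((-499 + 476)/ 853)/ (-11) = 23/ 9383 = 0.00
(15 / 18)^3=125 / 216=0.58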